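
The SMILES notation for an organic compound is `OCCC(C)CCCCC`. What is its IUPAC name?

The longest chain bearing the –OH group is 8 carbons long (octane).
The highest-priority functional group is an alcohol (–OH), so the name ends in -ol.
The numbering direction is chosen so that numbering from this end puts the hydroxyl group at C-1 rather than C-8.
This places the hydroxyl at C-1; a methyl group at C-3.
The name is 3-methyloctan-1-ol.

3-methyloctan-1-ol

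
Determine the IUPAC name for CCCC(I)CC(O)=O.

Counting along the main chain through the –COOH group gives 6 carbons: the parent is hexane.
A carboxylic acid (terminal –COOH) is the principal characteristic group, giving the suffix -oic acid.
Number the chain so that the carboxylic acid carbon is C-1 by definition.
This places an iodo group at C-3.
The name is 3-iodohexanoic acid.

3-iodohexanoic acid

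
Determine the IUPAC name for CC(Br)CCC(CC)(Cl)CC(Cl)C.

7-bromo-2,4-dichloro-4-ethyloctane

The parent chain contains 8 carbons (octane).
The numbering direction is chosen so that the substituent locant set {2,4,4,7} is lower than {2,5,5,7} at the first point of difference.
With this numbering: a bromo group at C-7; chloro groups at C-2 and C-4; an ethyl group at C-4.
The substituents are ordered alphabetically, ignoring any di-/tri- multipliers.
Putting it together: 7-bromo-2,4-dichloro-4-ethyloctane.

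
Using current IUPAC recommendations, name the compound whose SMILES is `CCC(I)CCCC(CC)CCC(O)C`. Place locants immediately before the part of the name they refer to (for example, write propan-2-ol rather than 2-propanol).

5-ethyl-9-iodoundecan-2-ol

The longest chain bearing the –OH group is 11 carbons long (undecane).
The highest-priority functional group is an alcohol (–OH), so the name ends in -ol.
Number the chain so that numbering from this end puts the hydroxyl group at C-2 rather than C-10.
That gives the hydroxyl at C-2; an ethyl group at C-5; an iodo group at C-9.
Prefixes are listed alphabetically: ethyl, iodo.
Putting it together: 5-ethyl-9-iodoundecan-2-ol.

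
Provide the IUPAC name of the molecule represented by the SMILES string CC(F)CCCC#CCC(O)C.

9-fluorodec-4-yn-2-ol

The longest carbon chain that includes the –OH group and the multiple bond has 10 carbons, so the parent hydride is decane.
An alcohol (–OH) is the principal characteristic group, giving the suffix -ol.
There is one C≡C triple bond, indicated by the ending -yne.
Choose the numbering such that numbering from this end puts the hydroxyl group at C-2 rather than C-9.
With this numbering: the hydroxyl at C-2; the triple bond between C-4 and C-5; a fluoro group at C-9.
The name is 9-fluorodec-4-yn-2-ol.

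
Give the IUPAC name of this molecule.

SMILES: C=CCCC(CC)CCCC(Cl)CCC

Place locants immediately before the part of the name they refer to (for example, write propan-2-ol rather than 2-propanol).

Counting along the main chain through the multiple bond gives 12 carbons: the parent is dodecane.
The chain contains a C=C double bond, so the unsaturation ending is -ene.
Choose the numbering such that numbering from this end puts the double bond at C-1 rather than C-11.
With this numbering: the double bond between C-1 and C-2; a chloro group at C-9; an ethyl group at C-5.
Prefixes are listed alphabetically: chloro, ethyl.
Putting it together: 9-chloro-5-ethyldodec-1-ene.

9-chloro-5-ethyldodec-1-ene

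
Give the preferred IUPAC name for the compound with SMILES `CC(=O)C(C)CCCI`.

The longest carbon chain that includes the carbonyl has 6 carbons, so the parent hydride is hexane.
The principal characteristic group is a ketone (C=O on an internal carbon), named with the suffix -one.
Number the chain so that numbering from this end puts the carbonyl group at C-2 rather than C-5.
With this numbering: the carbonyl at C-2; an iodo group at C-6; a methyl group at C-3.
Substituent prefixes are cited in alphabetical order (multiplying prefixes like di-/tri- are ignored for ordering).
Assembling the pieces gives 6-iodo-3-methylhexan-2-one.

6-iodo-3-methylhexan-2-one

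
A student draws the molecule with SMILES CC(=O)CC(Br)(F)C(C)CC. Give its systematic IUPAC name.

Counting along the main chain through the carbonyl gives 7 carbons: the parent is heptane.
A ketone (C=O on an internal carbon) is the principal characteristic group, giving the suffix -one.
Number the chain so that numbering from this end puts the carbonyl group at C-2 rather than C-6.
This places the carbonyl at C-2; a bromo group at C-4; a fluoro group at C-4; a methyl group at C-5.
Substituent prefixes are cited in alphabetical order (multiplying prefixes like di-/tri- are ignored for ordering).
Assembling the pieces gives 4-bromo-4-fluoro-5-methylheptan-2-one.

4-bromo-4-fluoro-5-methylheptan-2-one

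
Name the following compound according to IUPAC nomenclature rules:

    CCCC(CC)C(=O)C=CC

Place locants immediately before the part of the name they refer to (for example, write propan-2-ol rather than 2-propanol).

5-ethyloct-2-en-4-one

The longest chain bearing the carbonyl and the multiple bond is 8 carbons long (octane).
The principal characteristic group is a ketone (C=O on an internal carbon), named with the suffix -one.
The chain contains a C=C double bond, so the unsaturation ending is -ene.
Number the chain so that numbering from this end puts the carbonyl group at C-4 rather than C-5.
This places the carbonyl at C-4; the double bond between C-2 and C-3; an ethyl group at C-5.
Assembling the pieces gives 5-ethyloct-2-en-4-one.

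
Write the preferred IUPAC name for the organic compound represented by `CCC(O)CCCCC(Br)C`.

8-bromononan-3-ol

The longest carbon chain that includes the –OH group has 9 carbons, so the parent hydride is nonane.
An alcohol (–OH) is the principal characteristic group, giving the suffix -ol.
Choose the numbering such that numbering from this end puts the hydroxyl group at C-3 rather than C-7.
With this numbering: the hydroxyl at C-3; a bromo group at C-8.
Putting it together: 8-bromononan-3-ol.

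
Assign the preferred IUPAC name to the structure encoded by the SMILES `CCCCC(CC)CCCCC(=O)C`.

The longest chain bearing the carbonyl is 11 carbons long (undecane).
The highest-priority functional group is a ketone (C=O on an internal carbon), so the name ends in -one.
Choose the numbering such that numbering from this end puts the carbonyl group at C-2 rather than C-10.
That gives the carbonyl at C-2; an ethyl group at C-7.
Putting it together: 7-ethylundecan-2-one.

7-ethylundecan-2-one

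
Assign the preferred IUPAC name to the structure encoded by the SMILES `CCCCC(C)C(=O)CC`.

The longest chain bearing the carbonyl is 8 carbons long (octane).
The highest-priority functional group is a ketone (C=O on an internal carbon), so the name ends in -one.
The numbering direction is chosen so that numbering from this end puts the carbonyl group at C-3 rather than C-6.
With this numbering: the carbonyl at C-3; a methyl group at C-4.
Putting it together: 4-methyloctan-3-one.

4-methyloctan-3-one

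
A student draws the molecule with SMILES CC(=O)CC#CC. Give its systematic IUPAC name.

Counting along the main chain through the carbonyl and the multiple bond gives 6 carbons: the parent is hexane.
The highest-priority functional group is a ketone (C=O on an internal carbon), so the name ends in -one.
The chain contains a C≡C triple bond, so the unsaturation ending is -yne.
The numbering direction is chosen so that numbering from this end puts the carbonyl group at C-2 rather than C-5.
That gives the carbonyl at C-2; the triple bond between C-4 and C-5.
Assembling the pieces gives hex-4-yn-2-one.

hex-4-yn-2-one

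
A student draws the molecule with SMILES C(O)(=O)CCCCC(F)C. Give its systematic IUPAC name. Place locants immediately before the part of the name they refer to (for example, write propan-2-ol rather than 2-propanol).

6-fluoroheptanoic acid

The longest carbon chain that includes the –COOH group has 7 carbons, so the parent hydride is heptane.
The highest-priority functional group is a carboxylic acid (terminal –COOH), so the name ends in -oic acid.
Number the chain so that the carboxylic acid carbon is C-1 by definition.
That gives a fluoro group at C-6.
The name is 6-fluoroheptanoic acid.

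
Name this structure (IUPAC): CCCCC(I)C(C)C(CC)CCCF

4-ethyl-1-fluoro-6-iodo-5-methyldecane

The longest carbon chain is 10 atoms: the parent is decane.
Number the chain so that the substituent locant set {1,4,5,6} is lower than {5,6,7,10} at the first point of difference.
This places an ethyl group at C-4; a fluoro group at C-1; an iodo group at C-6; a methyl group at C-5.
The substituents are ordered alphabetically, ignoring any di-/tri- multipliers.
Assembling the pieces gives 4-ethyl-1-fluoro-6-iodo-5-methyldecane.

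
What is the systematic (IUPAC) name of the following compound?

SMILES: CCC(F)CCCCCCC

The longest continuous carbon chain has 10 atoms, so the parent hydride is decane.
The numbering direction is chosen so that the substituent locant set {3} is lower than {8} at the first point of difference.
This places a fluoro group at C-3.
Assembling the pieces gives 3-fluorodecane.

3-fluorodecane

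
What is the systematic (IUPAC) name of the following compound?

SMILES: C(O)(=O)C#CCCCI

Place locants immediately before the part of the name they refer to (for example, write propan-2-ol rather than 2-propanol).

The longest chain bearing the –COOH group and the multiple bond is 6 carbons long (hexane).
The principal characteristic group is a carboxylic acid (terminal –COOH), named with the suffix -oic acid.
A C≡C triple bond in the chain gives the infix -yne-.
The numbering direction is chosen so that the carboxylic acid carbon is C-1 by definition.
This places the triple bond between C-2 and C-3; an iodo group at C-6.
Assembling the pieces gives 6-iodohex-2-ynoic acid.

6-iodohex-2-ynoic acid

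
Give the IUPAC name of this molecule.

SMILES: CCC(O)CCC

hexan-3-ol

Counting along the main chain through the –OH group gives 6 carbons: the parent is hexane.
An alcohol (–OH) is the principal characteristic group, giving the suffix -ol.
Choose the numbering such that numbering from this end puts the hydroxyl group at C-3 rather than C-4.
That gives the hydroxyl at C-3.
Putting it together: hexan-3-ol.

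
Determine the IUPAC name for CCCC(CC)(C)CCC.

4-ethyl-4-methylheptane

The parent chain contains 7 carbons (heptane).
The molecule is symmetric, so either numbering direction gives the same locants.
With this numbering: an ethyl group at C-4; a methyl group at C-4.
Substituent prefixes are cited in alphabetical order (multiplying prefixes like di-/tri- are ignored for ordering).
The name is 4-ethyl-4-methylheptane.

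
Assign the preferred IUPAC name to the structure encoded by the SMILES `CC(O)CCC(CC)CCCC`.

Counting along the main chain through the –OH group gives 9 carbons: the parent is nonane.
An alcohol (–OH) is the principal characteristic group, giving the suffix -ol.
Number the chain so that numbering from this end puts the hydroxyl group at C-2 rather than C-8.
With this numbering: the hydroxyl at C-2; an ethyl group at C-5.
The name is 5-ethylnonan-2-ol.

5-ethylnonan-2-ol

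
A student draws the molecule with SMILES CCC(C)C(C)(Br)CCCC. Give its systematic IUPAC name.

4-bromo-3,4-dimethyloctane

The longest carbon chain is 8 atoms: the parent is octane.
Choose the numbering such that the substituent locant set {3,4,4} is lower than {5,5,6} at the first point of difference.
With this numbering: a bromo group at C-4; methyl groups at C-3 and C-4.
The substituents are ordered alphabetically, ignoring any di-/tri- multipliers.
Putting it together: 4-bromo-3,4-dimethyloctane.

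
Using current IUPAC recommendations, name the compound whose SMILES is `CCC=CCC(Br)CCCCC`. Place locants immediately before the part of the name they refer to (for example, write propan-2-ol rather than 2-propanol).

6-bromoundec-3-ene

The longest carbon chain that includes the multiple bond has 11 carbons, so the parent hydride is undecane.
The chain contains a C=C double bond, so the unsaturation ending is -ene.
Number the chain so that numbering from this end puts the double bond at C-3 rather than C-8.
This places the double bond between C-3 and C-4; a bromo group at C-6.
Putting it together: 6-bromoundec-3-ene.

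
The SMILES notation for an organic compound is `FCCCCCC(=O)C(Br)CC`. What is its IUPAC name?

The longest carbon chain that includes the carbonyl has 9 carbons, so the parent hydride is nonane.
The principal characteristic group is a ketone (C=O on an internal carbon), named with the suffix -one.
Choose the numbering such that numbering from this end puts the carbonyl group at C-4 rather than C-6.
This places the carbonyl at C-4; a bromo group at C-3; a fluoro group at C-9.
Substituent prefixes are cited in alphabetical order (multiplying prefixes like di-/tri- are ignored for ordering).
Putting it together: 3-bromo-9-fluorononan-4-one.

3-bromo-9-fluorononan-4-one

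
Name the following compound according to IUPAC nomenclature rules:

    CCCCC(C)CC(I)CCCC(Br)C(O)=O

2-bromo-6-iodo-8-methyldodecanoic acid

Counting along the main chain through the –COOH group gives 12 carbons: the parent is dodecane.
The principal characteristic group is a carboxylic acid (terminal –COOH), named with the suffix -oic acid.
The numbering direction is chosen so that the carboxylic acid carbon is C-1 by definition.
This places a bromo group at C-2; an iodo group at C-6; a methyl group at C-8.
The substituents are ordered alphabetically, ignoring any di-/tri- multipliers.
Putting it together: 2-bromo-6-iodo-8-methyldodecanoic acid.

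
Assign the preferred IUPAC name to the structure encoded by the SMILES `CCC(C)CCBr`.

1-bromo-3-methylpentane

The longest carbon chain is 5 atoms: the parent is pentane.
Choose the numbering such that the substituent locant set {1,3} is lower than {3,5} at the first point of difference.
That gives a bromo group at C-1; a methyl group at C-3.
Prefixes are listed alphabetically: bromo, methyl.
Putting it together: 1-bromo-3-methylpentane.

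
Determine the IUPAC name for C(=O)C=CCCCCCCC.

Counting along the main chain through the –CHO group and the multiple bond gives 10 carbons: the parent is decane.
The highest-priority functional group is an aldehyde (terminal –CHO), so the name ends in -al.
A C=C double bond in the chain gives the infix -ene-.
The numbering direction is chosen so that the aldehyde carbon is C-1 by definition.
That gives the double bond between C-2 and C-3.
The name is dec-2-enal.

dec-2-enal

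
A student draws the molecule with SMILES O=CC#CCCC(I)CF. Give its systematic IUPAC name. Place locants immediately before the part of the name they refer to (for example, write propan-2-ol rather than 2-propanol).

7-fluoro-6-iodohept-2-ynal

The longest chain bearing the –CHO group and the multiple bond is 7 carbons long (heptane).
The principal characteristic group is an aldehyde (terminal –CHO), named with the suffix -al.
There is one C≡C triple bond, indicated by the ending -yne.
Choose the numbering such that the aldehyde carbon is C-1 by definition.
This places the triple bond between C-2 and C-3; a fluoro group at C-7; an iodo group at C-6.
Prefixes are listed alphabetically: fluoro, iodo.
Assembling the pieces gives 7-fluoro-6-iodohept-2-ynal.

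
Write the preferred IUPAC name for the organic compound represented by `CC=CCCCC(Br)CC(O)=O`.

The longest chain bearing the –COOH group and the multiple bond is 9 carbons long (nonane).
The highest-priority functional group is a carboxylic acid (terminal –COOH), so the name ends in -oic acid.
A C=C double bond in the chain gives the infix -ene-.
Number the chain so that the carboxylic acid carbon is C-1 by definition.
With this numbering: the double bond between C-7 and C-8; a bromo group at C-3.
The name is 3-bromonon-7-enoic acid.

3-bromonon-7-enoic acid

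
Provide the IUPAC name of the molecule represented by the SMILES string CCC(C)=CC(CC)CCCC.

The longest chain bearing the multiple bond is 9 carbons long (nonane).
A C=C double bond in the chain gives the infix -ene-.
Number the chain so that numbering from this end puts the double bond at C-3 rather than C-6.
That gives the double bond between C-3 and C-4; an ethyl group at C-5; a methyl group at C-3.
Substituent prefixes are cited in alphabetical order (multiplying prefixes like di-/tri- are ignored for ordering).
Putting it together: 5-ethyl-3-methylnon-3-ene.

5-ethyl-3-methylnon-3-ene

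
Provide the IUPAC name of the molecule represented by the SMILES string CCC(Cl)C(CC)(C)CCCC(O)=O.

The longest carbon chain that includes the –COOH group has 8 carbons, so the parent hydride is octane.
The principal characteristic group is a carboxylic acid (terminal –COOH), named with the suffix -oic acid.
The numbering direction is chosen so that the carboxylic acid carbon is C-1 by definition.
This places a chloro group at C-6; an ethyl group at C-5; a methyl group at C-5.
The substituents are ordered alphabetically, ignoring any di-/tri- multipliers.
Putting it together: 6-chloro-5-ethyl-5-methyloctanoic acid.

6-chloro-5-ethyl-5-methyloctanoic acid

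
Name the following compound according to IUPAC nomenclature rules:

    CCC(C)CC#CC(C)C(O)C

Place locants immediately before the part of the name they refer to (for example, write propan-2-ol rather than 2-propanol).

3,7-dimethylnon-4-yn-2-ol

The longest chain bearing the –OH group and the multiple bond is 9 carbons long (nonane).
The highest-priority functional group is an alcohol (–OH), so the name ends in -ol.
There is one C≡C triple bond, indicated by the ending -yne.
Choose the numbering such that numbering from this end puts the hydroxyl group at C-2 rather than C-8.
That gives the hydroxyl at C-2; the triple bond between C-4 and C-5; methyl groups at C-3 and C-7.
Assembling the pieces gives 3,7-dimethylnon-4-yn-2-ol.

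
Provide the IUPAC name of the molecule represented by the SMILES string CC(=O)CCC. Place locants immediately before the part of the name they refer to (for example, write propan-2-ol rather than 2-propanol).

Counting along the main chain through the carbonyl gives 5 carbons: the parent is pentane.
The principal characteristic group is a ketone (C=O on an internal carbon), named with the suffix -one.
Choose the numbering such that numbering from this end puts the carbonyl group at C-2 rather than C-4.
This places the carbonyl at C-2.
The name is pentan-2-one.

pentan-2-one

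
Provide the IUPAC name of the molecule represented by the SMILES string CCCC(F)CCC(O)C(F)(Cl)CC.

3-chloro-3,7-difluorodecan-4-ol

The longest carbon chain that includes the –OH group has 10 carbons, so the parent hydride is decane.
The principal characteristic group is an alcohol (–OH), named with the suffix -ol.
Number the chain so that numbering from this end puts the hydroxyl group at C-4 rather than C-7.
That gives the hydroxyl at C-4; a chloro group at C-3; fluoro groups at C-3 and C-7.
Substituent prefixes are cited in alphabetical order (multiplying prefixes like di-/tri- are ignored for ordering).
The name is 3-chloro-3,7-difluorodecan-4-ol.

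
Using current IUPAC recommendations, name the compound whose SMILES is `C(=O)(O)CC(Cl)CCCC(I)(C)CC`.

The longest chain bearing the –COOH group is 9 carbons long (nonane).
The principal characteristic group is a carboxylic acid (terminal –COOH), named with the suffix -oic acid.
The numbering direction is chosen so that the carboxylic acid carbon is C-1 by definition.
This places a chloro group at C-3; an iodo group at C-7; a methyl group at C-7.
Prefixes are listed alphabetically: chloro, iodo, methyl.
Assembling the pieces gives 3-chloro-7-iodo-7-methylnonanoic acid.

3-chloro-7-iodo-7-methylnonanoic acid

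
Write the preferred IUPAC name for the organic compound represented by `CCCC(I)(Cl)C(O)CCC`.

The longest carbon chain that includes the –OH group has 8 carbons, so the parent hydride is octane.
The principal characteristic group is an alcohol (–OH), named with the suffix -ol.
Choose the numbering such that numbering from this end puts the hydroxyl group at C-4 rather than C-5.
With this numbering: the hydroxyl at C-4; a chloro group at C-5; an iodo group at C-5.
Substituent prefixes are cited in alphabetical order (multiplying prefixes like di-/tri- are ignored for ordering).
Assembling the pieces gives 5-chloro-5-iodooctan-4-ol.

5-chloro-5-iodooctan-4-ol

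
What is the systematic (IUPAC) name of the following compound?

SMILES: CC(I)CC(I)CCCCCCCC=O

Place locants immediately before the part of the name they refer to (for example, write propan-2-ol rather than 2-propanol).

The longest chain bearing the –CHO group is 12 carbons long (dodecane).
The highest-priority functional group is an aldehyde (terminal –CHO), so the name ends in -al.
Choose the numbering such that the aldehyde carbon is C-1 by definition.
That gives iodo groups at C-9 and C-11.
Putting it together: 9,11-diiodododecanal.

9,11-diiodododecanal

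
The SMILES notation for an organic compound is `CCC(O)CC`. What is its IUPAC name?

The longest chain bearing the –OH group is 5 carbons long (pentane).
The principal characteristic group is an alcohol (–OH), named with the suffix -ol.
Numbering from either end gives identical locants here.
With this numbering: the hydroxyl at C-3.
The name is pentan-3-ol.

pentan-3-ol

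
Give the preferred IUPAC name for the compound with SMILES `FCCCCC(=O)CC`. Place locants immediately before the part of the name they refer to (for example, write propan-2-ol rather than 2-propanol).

7-fluoroheptan-3-one

Counting along the main chain through the carbonyl gives 7 carbons: the parent is heptane.
The highest-priority functional group is a ketone (C=O on an internal carbon), so the name ends in -one.
Number the chain so that numbering from this end puts the carbonyl group at C-3 rather than C-5.
This places the carbonyl at C-3; a fluoro group at C-7.
The name is 7-fluoroheptan-3-one.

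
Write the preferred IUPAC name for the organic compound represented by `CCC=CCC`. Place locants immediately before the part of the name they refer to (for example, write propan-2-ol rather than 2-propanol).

hex-3-ene

The longest carbon chain that includes the multiple bond has 6 carbons, so the parent hydride is hexane.
A C=C double bond in the chain gives the infix -ene-.
The molecule is symmetric, so either numbering direction gives the same locants.
That gives the double bond between C-3 and C-4.
Putting it together: hex-3-ene.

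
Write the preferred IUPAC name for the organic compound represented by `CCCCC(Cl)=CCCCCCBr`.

11-bromo-5-chloroundec-5-ene

The longest carbon chain that includes the multiple bond has 11 carbons, so the parent hydride is undecane.
A C=C double bond in the chain gives the infix -ene-.
The numbering direction is chosen so that numbering from this end puts the double bond at C-5 rather than C-6.
That gives the double bond between C-5 and C-6; a bromo group at C-11; a chloro group at C-5.
Prefixes are listed alphabetically: bromo, chloro.
The name is 11-bromo-5-chloroundec-5-ene.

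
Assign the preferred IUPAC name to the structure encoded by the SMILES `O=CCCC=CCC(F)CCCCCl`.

Counting along the main chain through the –CHO group and the multiple bond gives 11 carbons: the parent is undecane.
The principal characteristic group is an aldehyde (terminal –CHO), named with the suffix -al.
The chain contains a C=C double bond, so the unsaturation ending is -ene.
Number the chain so that the aldehyde carbon is C-1 by definition.
With this numbering: the double bond between C-4 and C-5; a chloro group at C-11; a fluoro group at C-7.
Prefixes are listed alphabetically: chloro, fluoro.
The name is 11-chloro-7-fluoroundec-4-enal.

11-chloro-7-fluoroundec-4-enal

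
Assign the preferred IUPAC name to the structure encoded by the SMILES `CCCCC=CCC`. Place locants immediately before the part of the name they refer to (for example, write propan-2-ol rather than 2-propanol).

oct-3-ene

The longest carbon chain that includes the multiple bond has 8 carbons, so the parent hydride is octane.
A C=C double bond in the chain gives the infix -ene-.
Number the chain so that numbering from this end puts the double bond at C-3 rather than C-5.
With this numbering: the double bond between C-3 and C-4.
Putting it together: oct-3-ene.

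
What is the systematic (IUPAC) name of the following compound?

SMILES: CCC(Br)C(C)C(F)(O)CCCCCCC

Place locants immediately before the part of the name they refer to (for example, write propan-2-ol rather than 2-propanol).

3-bromo-5-fluoro-4-methyldodecan-5-ol

The longest chain bearing the –OH group is 12 carbons long (dodecane).
An alcohol (–OH) is the principal characteristic group, giving the suffix -ol.
Number the chain so that numbering from this end puts the hydroxyl group at C-5 rather than C-8.
With this numbering: the hydroxyl at C-5; a bromo group at C-3; a fluoro group at C-5; a methyl group at C-4.
The substituents are ordered alphabetically, ignoring any di-/tri- multipliers.
The name is 3-bromo-5-fluoro-4-methyldodecan-5-ol.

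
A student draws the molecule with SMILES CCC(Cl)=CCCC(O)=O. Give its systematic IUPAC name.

The longest chain bearing the –COOH group and the multiple bond is 7 carbons long (heptane).
A carboxylic acid (terminal –COOH) is the principal characteristic group, giving the suffix -oic acid.
There is one C=C double bond, indicated by the ending -ene.
Number the chain so that the carboxylic acid carbon is C-1 by definition.
That gives the double bond between C-4 and C-5; a chloro group at C-5.
Putting it together: 5-chlorohept-4-enoic acid.

5-chlorohept-4-enoic acid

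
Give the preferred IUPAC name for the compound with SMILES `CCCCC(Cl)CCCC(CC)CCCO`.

The longest chain bearing the –OH group is 12 carbons long (dodecane).
The principal characteristic group is an alcohol (–OH), named with the suffix -ol.
The numbering direction is chosen so that numbering from this end puts the hydroxyl group at C-1 rather than C-12.
That gives the hydroxyl at C-1; a chloro group at C-8; an ethyl group at C-4.
Substituent prefixes are cited in alphabetical order (multiplying prefixes like di-/tri- are ignored for ordering).
Assembling the pieces gives 8-chloro-4-ethyldodecan-1-ol.

8-chloro-4-ethyldodecan-1-ol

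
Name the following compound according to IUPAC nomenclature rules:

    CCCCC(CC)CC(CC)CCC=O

Counting along the main chain through the –CHO group gives 10 carbons: the parent is decane.
An aldehyde (terminal –CHO) is the principal characteristic group, giving the suffix -al.
Number the chain so that the aldehyde carbon is C-1 by definition.
With this numbering: ethyl groups at C-4 and C-6.
The name is 4,6-diethyldecanal.

4,6-diethyldecanal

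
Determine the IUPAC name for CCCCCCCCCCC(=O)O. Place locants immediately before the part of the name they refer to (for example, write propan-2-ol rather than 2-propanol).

The longest chain bearing the –COOH group is 11 carbons long (undecane).
The principal characteristic group is a carboxylic acid (terminal –COOH), named with the suffix -oic acid.
Number the chain so that the carboxylic acid carbon is C-1 by definition.
Assembling the pieces gives undecanoic acid.

undecanoic acid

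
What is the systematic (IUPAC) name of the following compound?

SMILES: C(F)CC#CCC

1-fluorohex-3-yne

The longest carbon chain that includes the multiple bond has 6 carbons, so the parent hydride is hexane.
A C≡C triple bond in the chain gives the infix -yne-.
Choose the numbering such that the substituent locant set {1} is lower than {6} at the first point of difference.
This places the triple bond between C-3 and C-4; a fluoro group at C-1.
Putting it together: 1-fluorohex-3-yne.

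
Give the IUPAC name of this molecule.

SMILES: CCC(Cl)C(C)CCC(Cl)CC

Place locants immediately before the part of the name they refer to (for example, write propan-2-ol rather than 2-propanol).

3,7-dichloro-4-methylnonane

The longest carbon chain is 9 atoms: the parent is nonane.
Number the chain so that the substituent locant set {3,4,7} is lower than {3,6,7} at the first point of difference.
That gives chloro groups at C-3 and C-7; a methyl group at C-4.
The substituents are ordered alphabetically, ignoring any di-/tri- multipliers.
Putting it together: 3,7-dichloro-4-methylnonane.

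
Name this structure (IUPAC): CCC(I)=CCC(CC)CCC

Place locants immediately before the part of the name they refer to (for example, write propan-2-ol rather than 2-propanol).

The longest carbon chain that includes the multiple bond has 9 carbons, so the parent hydride is nonane.
The chain contains a C=C double bond, so the unsaturation ending is -ene.
Number the chain so that numbering from this end puts the double bond at C-3 rather than C-6.
This places the double bond between C-3 and C-4; an ethyl group at C-6; an iodo group at C-3.
The substituents are ordered alphabetically, ignoring any di-/tri- multipliers.
The name is 6-ethyl-3-iodonon-3-ene.

6-ethyl-3-iodonon-3-ene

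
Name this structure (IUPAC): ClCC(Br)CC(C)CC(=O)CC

The longest carbon chain that includes the carbonyl has 8 carbons, so the parent hydride is octane.
The highest-priority functional group is a ketone (C=O on an internal carbon), so the name ends in -one.
Choose the numbering such that numbering from this end puts the carbonyl group at C-3 rather than C-6.
With this numbering: the carbonyl at C-3; a bromo group at C-7; a chloro group at C-8; a methyl group at C-5.
Substituent prefixes are cited in alphabetical order (multiplying prefixes like di-/tri- are ignored for ordering).
Putting it together: 7-bromo-8-chloro-5-methyloctan-3-one.

7-bromo-8-chloro-5-methyloctan-3-one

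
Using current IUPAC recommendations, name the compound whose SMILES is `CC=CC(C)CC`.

Counting along the main chain through the multiple bond gives 6 carbons: the parent is hexane.
The chain contains a C=C double bond, so the unsaturation ending is -ene.
Number the chain so that numbering from this end puts the double bond at C-2 rather than C-4.
That gives the double bond between C-2 and C-3; a methyl group at C-4.
Assembling the pieces gives 4-methylhex-2-ene.

4-methylhex-2-ene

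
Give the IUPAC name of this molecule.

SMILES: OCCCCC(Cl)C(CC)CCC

5-chloro-6-ethylnonan-1-ol

Counting along the main chain through the –OH group gives 9 carbons: the parent is nonane.
An alcohol (–OH) is the principal characteristic group, giving the suffix -ol.
Number the chain so that numbering from this end puts the hydroxyl group at C-1 rather than C-9.
This places the hydroxyl at C-1; a chloro group at C-5; an ethyl group at C-6.
Prefixes are listed alphabetically: chloro, ethyl.
Assembling the pieces gives 5-chloro-6-ethylnonan-1-ol.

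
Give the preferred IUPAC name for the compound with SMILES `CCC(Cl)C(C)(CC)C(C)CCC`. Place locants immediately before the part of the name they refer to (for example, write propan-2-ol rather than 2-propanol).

The longest continuous carbon chain has 8 atoms, so the parent hydride is octane.
The numbering direction is chosen so that the substituent locant set {3,4,4,5} is lower than {4,5,5,6} at the first point of difference.
With this numbering: a chloro group at C-3; an ethyl group at C-4; methyl groups at C-4 and C-5.
The substituents are ordered alphabetically, ignoring any di-/tri- multipliers.
The name is 3-chloro-4-ethyl-4,5-dimethyloctane.

3-chloro-4-ethyl-4,5-dimethyloctane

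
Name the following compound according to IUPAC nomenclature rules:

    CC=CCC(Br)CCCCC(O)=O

Counting along the main chain through the –COOH group and the multiple bond gives 10 carbons: the parent is decane.
The highest-priority functional group is a carboxylic acid (terminal –COOH), so the name ends in -oic acid.
The chain contains a C=C double bond, so the unsaturation ending is -ene.
The numbering direction is chosen so that the carboxylic acid carbon is C-1 by definition.
This places the double bond between C-8 and C-9; a bromo group at C-6.
Putting it together: 6-bromodec-8-enoic acid.

6-bromodec-8-enoic acid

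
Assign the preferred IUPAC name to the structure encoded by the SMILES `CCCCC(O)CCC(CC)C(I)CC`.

8-ethyl-9-iodoundecan-5-ol

The longest chain bearing the –OH group is 11 carbons long (undecane).
An alcohol (–OH) is the principal characteristic group, giving the suffix -ol.
Choose the numbering such that numbering from this end puts the hydroxyl group at C-5 rather than C-7.
With this numbering: the hydroxyl at C-5; an ethyl group at C-8; an iodo group at C-9.
Substituent prefixes are cited in alphabetical order (multiplying prefixes like di-/tri- are ignored for ordering).
Putting it together: 8-ethyl-9-iodoundecan-5-ol.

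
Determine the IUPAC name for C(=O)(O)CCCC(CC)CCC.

The longest chain bearing the –COOH group is 8 carbons long (octane).
A carboxylic acid (terminal –COOH) is the principal characteristic group, giving the suffix -oic acid.
The numbering direction is chosen so that the carboxylic acid carbon is C-1 by definition.
With this numbering: an ethyl group at C-5.
Assembling the pieces gives 5-ethyloctanoic acid.

5-ethyloctanoic acid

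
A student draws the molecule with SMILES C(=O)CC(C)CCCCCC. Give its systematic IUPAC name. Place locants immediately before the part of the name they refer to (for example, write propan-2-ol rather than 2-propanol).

The longest chain bearing the –CHO group is 9 carbons long (nonane).
The principal characteristic group is an aldehyde (terminal –CHO), named with the suffix -al.
Number the chain so that the aldehyde carbon is C-1 by definition.
With this numbering: a methyl group at C-3.
Assembling the pieces gives 3-methylnonanal.

3-methylnonanal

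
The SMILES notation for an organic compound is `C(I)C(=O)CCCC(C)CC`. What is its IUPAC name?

1-iodo-6-methyloctan-2-one

Counting along the main chain through the carbonyl gives 8 carbons: the parent is octane.
A ketone (C=O on an internal carbon) is the principal characteristic group, giving the suffix -one.
Choose the numbering such that numbering from this end puts the carbonyl group at C-2 rather than C-7.
With this numbering: the carbonyl at C-2; an iodo group at C-1; a methyl group at C-6.
The substituents are ordered alphabetically, ignoring any di-/tri- multipliers.
Putting it together: 1-iodo-6-methyloctan-2-one.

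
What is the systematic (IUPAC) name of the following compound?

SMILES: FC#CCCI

Counting along the main chain through the multiple bond gives 4 carbons: the parent is butane.
There is one C≡C triple bond, indicated by the ending -yne.
The numbering direction is chosen so that numbering from this end puts the triple bond at C-1 rather than C-3.
This places the triple bond between C-1 and C-2; a fluoro group at C-1; an iodo group at C-4.
The substituents are ordered alphabetically, ignoring any di-/tri- multipliers.
The name is 1-fluoro-4-iodobut-1-yne.

1-fluoro-4-iodobut-1-yne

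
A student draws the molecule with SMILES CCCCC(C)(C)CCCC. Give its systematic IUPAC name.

The longest carbon chain is 9 atoms: the parent is nonane.
Numbering from either end gives identical locants here.
With this numbering: two methyl groups at C-5.
Putting it together: 5,5-dimethylnonane.

5,5-dimethylnonane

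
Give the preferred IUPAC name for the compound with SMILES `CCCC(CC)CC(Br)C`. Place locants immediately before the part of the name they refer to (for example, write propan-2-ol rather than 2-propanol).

The longest carbon chain is 7 atoms: the parent is heptane.
The numbering direction is chosen so that the substituent locant set {2,4} is lower than {4,6} at the first point of difference.
That gives a bromo group at C-2; an ethyl group at C-4.
The substituents are ordered alphabetically, ignoring any di-/tri- multipliers.
The name is 2-bromo-4-ethylheptane.

2-bromo-4-ethylheptane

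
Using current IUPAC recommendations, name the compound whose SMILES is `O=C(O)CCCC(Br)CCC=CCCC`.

5-bromododec-8-enoic acid

Counting along the main chain through the –COOH group and the multiple bond gives 12 carbons: the parent is dodecane.
A carboxylic acid (terminal –COOH) is the principal characteristic group, giving the suffix -oic acid.
There is one C=C double bond, indicated by the ending -ene.
The numbering direction is chosen so that the carboxylic acid carbon is C-1 by definition.
That gives the double bond between C-8 and C-9; a bromo group at C-5.
Putting it together: 5-bromododec-8-enoic acid.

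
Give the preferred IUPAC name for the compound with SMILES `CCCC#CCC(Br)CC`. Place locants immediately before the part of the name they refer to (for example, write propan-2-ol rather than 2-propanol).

The longest carbon chain that includes the multiple bond has 9 carbons, so the parent hydride is nonane.
A C≡C triple bond in the chain gives the infix -yne-.
Choose the numbering such that numbering from this end puts the triple bond at C-4 rather than C-5.
With this numbering: the triple bond between C-4 and C-5; a bromo group at C-7.
The name is 7-bromonon-4-yne.

7-bromonon-4-yne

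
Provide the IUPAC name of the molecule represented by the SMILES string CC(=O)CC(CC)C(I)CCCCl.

The longest chain bearing the carbonyl is 8 carbons long (octane).
The highest-priority functional group is a ketone (C=O on an internal carbon), so the name ends in -one.
The numbering direction is chosen so that numbering from this end puts the carbonyl group at C-2 rather than C-7.
This places the carbonyl at C-2; a chloro group at C-8; an ethyl group at C-4; an iodo group at C-5.
Substituent prefixes are cited in alphabetical order (multiplying prefixes like di-/tri- are ignored for ordering).
Assembling the pieces gives 8-chloro-4-ethyl-5-iodooctan-2-one.

8-chloro-4-ethyl-5-iodooctan-2-one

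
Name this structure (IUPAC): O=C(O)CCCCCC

The longest chain bearing the –COOH group is 7 carbons long (heptane).
A carboxylic acid (terminal –COOH) is the principal characteristic group, giving the suffix -oic acid.
Choose the numbering such that the carboxylic acid carbon is C-1 by definition.
The name is heptanoic acid.

heptanoic acid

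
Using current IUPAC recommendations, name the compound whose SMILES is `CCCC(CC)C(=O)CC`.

The longest carbon chain that includes the carbonyl has 7 carbons, so the parent hydride is heptane.
The principal characteristic group is a ketone (C=O on an internal carbon), named with the suffix -one.
Number the chain so that numbering from this end puts the carbonyl group at C-3 rather than C-5.
That gives the carbonyl at C-3; an ethyl group at C-4.
The name is 4-ethylheptan-3-one.

4-ethylheptan-3-one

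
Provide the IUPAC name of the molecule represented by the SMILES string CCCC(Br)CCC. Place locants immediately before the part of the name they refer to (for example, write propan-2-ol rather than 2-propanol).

The parent chain contains 7 carbons (heptane).
Numbering from either end gives identical locants here.
That gives a bromo group at C-4.
Assembling the pieces gives 4-bromoheptane.

4-bromoheptane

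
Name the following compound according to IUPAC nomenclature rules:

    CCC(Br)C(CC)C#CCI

5-bromo-4-ethyl-1-iodohept-2-yne

The longest chain bearing the multiple bond is 7 carbons long (heptane).
A C≡C triple bond in the chain gives the infix -yne-.
The numbering direction is chosen so that numbering from this end puts the triple bond at C-2 rather than C-5.
That gives the triple bond between C-2 and C-3; a bromo group at C-5; an ethyl group at C-4; an iodo group at C-1.
The substituents are ordered alphabetically, ignoring any di-/tri- multipliers.
The name is 5-bromo-4-ethyl-1-iodohept-2-yne.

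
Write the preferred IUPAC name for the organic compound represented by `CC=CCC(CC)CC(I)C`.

Counting along the main chain through the multiple bond gives 8 carbons: the parent is octane.
There is one C=C double bond, indicated by the ending -ene.
The numbering direction is chosen so that numbering from this end puts the double bond at C-2 rather than C-6.
With this numbering: the double bond between C-2 and C-3; an ethyl group at C-5; an iodo group at C-7.
The substituents are ordered alphabetically, ignoring any di-/tri- multipliers.
The name is 5-ethyl-7-iodooct-2-ene.

5-ethyl-7-iodooct-2-ene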